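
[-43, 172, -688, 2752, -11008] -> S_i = -43*-4^i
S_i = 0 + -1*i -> [0, -1, -2, -3, -4]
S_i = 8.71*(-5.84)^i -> [8.71, -50.87, 297.06, -1734.83, 10131.4]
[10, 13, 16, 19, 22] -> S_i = 10 + 3*i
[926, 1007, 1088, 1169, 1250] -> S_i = 926 + 81*i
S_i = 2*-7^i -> [2, -14, 98, -686, 4802]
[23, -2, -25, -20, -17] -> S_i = Random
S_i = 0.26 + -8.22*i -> [0.26, -7.96, -16.18, -24.4, -32.62]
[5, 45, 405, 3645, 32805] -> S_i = 5*9^i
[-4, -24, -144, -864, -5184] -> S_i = -4*6^i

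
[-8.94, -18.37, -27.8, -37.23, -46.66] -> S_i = -8.94 + -9.43*i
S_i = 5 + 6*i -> [5, 11, 17, 23, 29]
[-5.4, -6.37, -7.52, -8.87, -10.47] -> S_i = -5.40*1.18^i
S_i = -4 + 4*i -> [-4, 0, 4, 8, 12]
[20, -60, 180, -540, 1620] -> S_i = 20*-3^i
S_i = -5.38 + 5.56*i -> [-5.38, 0.18, 5.74, 11.3, 16.86]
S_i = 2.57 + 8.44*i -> [2.57, 11.01, 19.45, 27.89, 36.33]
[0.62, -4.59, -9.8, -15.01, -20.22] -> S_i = 0.62 + -5.21*i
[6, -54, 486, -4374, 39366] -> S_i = 6*-9^i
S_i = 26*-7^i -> [26, -182, 1274, -8918, 62426]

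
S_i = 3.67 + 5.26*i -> [3.67, 8.93, 14.19, 19.45, 24.71]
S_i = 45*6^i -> [45, 270, 1620, 9720, 58320]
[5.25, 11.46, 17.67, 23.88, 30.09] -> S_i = 5.25 + 6.21*i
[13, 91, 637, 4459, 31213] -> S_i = 13*7^i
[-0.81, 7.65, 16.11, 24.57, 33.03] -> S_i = -0.81 + 8.46*i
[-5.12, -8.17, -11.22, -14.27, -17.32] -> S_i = -5.12 + -3.05*i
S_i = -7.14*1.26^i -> [-7.14, -9.0, -11.34, -14.28, -18.0]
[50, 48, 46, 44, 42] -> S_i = 50 + -2*i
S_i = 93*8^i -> [93, 744, 5952, 47616, 380928]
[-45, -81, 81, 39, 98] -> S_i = Random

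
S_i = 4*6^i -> [4, 24, 144, 864, 5184]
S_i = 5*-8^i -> [5, -40, 320, -2560, 20480]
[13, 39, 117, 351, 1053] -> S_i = 13*3^i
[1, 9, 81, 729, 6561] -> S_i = 1*9^i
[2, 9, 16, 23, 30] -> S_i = 2 + 7*i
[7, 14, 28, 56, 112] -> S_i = 7*2^i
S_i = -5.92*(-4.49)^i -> [-5.92, 26.58, -119.35, 535.87, -2406.06]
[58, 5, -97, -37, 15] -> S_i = Random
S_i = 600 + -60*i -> [600, 540, 480, 420, 360]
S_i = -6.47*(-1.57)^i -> [-6.47, 10.16, -15.95, 25.04, -39.31]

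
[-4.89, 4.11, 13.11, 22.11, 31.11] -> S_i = -4.89 + 9.00*i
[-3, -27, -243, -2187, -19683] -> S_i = -3*9^i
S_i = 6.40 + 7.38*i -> [6.4, 13.78, 21.16, 28.54, 35.92]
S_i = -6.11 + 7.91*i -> [-6.11, 1.8, 9.71, 17.62, 25.53]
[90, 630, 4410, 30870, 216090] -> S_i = 90*7^i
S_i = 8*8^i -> [8, 64, 512, 4096, 32768]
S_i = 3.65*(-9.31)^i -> [3.65, -33.98, 316.37, -2945.38, 27421.52]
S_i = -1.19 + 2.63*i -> [-1.19, 1.44, 4.07, 6.7, 9.33]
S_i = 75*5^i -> [75, 375, 1875, 9375, 46875]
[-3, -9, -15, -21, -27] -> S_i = -3 + -6*i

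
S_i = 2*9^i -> [2, 18, 162, 1458, 13122]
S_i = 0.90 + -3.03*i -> [0.9, -2.13, -5.16, -8.19, -11.22]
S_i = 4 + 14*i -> [4, 18, 32, 46, 60]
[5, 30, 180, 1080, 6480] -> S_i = 5*6^i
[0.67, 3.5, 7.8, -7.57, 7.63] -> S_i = Random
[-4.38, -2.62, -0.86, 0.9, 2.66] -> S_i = -4.38 + 1.76*i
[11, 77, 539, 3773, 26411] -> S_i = 11*7^i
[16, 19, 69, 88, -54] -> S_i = Random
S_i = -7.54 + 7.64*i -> [-7.54, 0.1, 7.74, 15.38, 23.02]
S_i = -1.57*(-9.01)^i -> [-1.57, 14.15, -127.45, 1148.35, -10346.63]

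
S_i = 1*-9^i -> [1, -9, 81, -729, 6561]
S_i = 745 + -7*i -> [745, 738, 731, 724, 717]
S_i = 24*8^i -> [24, 192, 1536, 12288, 98304]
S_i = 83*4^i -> [83, 332, 1328, 5312, 21248]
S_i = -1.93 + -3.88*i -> [-1.93, -5.81, -9.69, -13.57, -17.45]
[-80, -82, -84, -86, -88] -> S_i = -80 + -2*i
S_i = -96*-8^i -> [-96, 768, -6144, 49152, -393216]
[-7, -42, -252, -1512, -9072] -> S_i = -7*6^i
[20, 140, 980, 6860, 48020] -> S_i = 20*7^i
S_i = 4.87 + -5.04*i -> [4.87, -0.17, -5.21, -10.25, -15.29]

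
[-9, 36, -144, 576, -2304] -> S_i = -9*-4^i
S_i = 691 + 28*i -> [691, 719, 747, 775, 803]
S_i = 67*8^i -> [67, 536, 4288, 34304, 274432]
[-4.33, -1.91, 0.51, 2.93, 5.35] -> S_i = -4.33 + 2.42*i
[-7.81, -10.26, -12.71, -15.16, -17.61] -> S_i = -7.81 + -2.45*i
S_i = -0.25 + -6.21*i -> [-0.25, -6.46, -12.67, -18.88, -25.09]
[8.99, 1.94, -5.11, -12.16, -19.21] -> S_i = 8.99 + -7.05*i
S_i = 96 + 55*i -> [96, 151, 206, 261, 316]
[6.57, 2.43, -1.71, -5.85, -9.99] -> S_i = 6.57 + -4.14*i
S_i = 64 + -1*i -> [64, 63, 62, 61, 60]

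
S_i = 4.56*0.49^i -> [4.56, 2.23, 1.09, 0.54, 0.26]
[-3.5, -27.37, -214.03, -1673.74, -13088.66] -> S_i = -3.50*7.82^i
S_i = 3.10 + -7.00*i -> [3.1, -3.9, -10.9, -17.9, -24.9]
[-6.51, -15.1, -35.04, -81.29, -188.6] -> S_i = -6.51*2.32^i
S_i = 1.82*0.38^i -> [1.82, 0.69, 0.26, 0.1, 0.04]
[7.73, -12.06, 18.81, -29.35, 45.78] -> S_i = 7.73*(-1.56)^i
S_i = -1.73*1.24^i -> [-1.73, -2.15, -2.66, -3.3, -4.09]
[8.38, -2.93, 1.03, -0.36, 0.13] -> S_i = 8.38*(-0.35)^i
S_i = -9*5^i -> [-9, -45, -225, -1125, -5625]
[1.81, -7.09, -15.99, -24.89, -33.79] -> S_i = 1.81 + -8.90*i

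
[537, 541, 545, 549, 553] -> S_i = 537 + 4*i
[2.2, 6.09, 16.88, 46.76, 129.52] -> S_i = 2.20*2.77^i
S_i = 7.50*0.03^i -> [7.5, 0.22, 0.01, 0.0, 0.0]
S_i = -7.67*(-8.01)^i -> [-7.67, 61.44, -492.11, 3941.78, -31573.7]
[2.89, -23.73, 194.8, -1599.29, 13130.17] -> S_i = 2.89*(-8.21)^i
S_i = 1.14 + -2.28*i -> [1.14, -1.14, -3.42, -5.7, -7.98]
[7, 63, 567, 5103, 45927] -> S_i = 7*9^i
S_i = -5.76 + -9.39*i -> [-5.76, -15.15, -24.54, -33.93, -43.32]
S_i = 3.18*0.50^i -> [3.18, 1.59, 0.8, 0.4, 0.2]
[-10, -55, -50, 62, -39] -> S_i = Random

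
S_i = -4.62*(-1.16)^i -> [-4.62, 5.36, -6.22, 7.21, -8.37]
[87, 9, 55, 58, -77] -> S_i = Random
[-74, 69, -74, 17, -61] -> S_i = Random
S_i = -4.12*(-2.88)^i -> [-4.12, 11.87, -34.17, 98.42, -283.44]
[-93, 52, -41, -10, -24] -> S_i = Random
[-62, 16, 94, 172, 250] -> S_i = -62 + 78*i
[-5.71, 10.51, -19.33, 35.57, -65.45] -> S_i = -5.71*(-1.84)^i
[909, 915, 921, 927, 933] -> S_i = 909 + 6*i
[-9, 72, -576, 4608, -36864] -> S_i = -9*-8^i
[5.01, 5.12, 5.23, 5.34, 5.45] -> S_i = 5.01 + 0.11*i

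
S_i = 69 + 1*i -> [69, 70, 71, 72, 73]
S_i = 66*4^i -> [66, 264, 1056, 4224, 16896]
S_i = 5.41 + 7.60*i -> [5.41, 13.01, 20.61, 28.21, 35.81]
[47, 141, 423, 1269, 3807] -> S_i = 47*3^i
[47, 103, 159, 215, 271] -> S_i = 47 + 56*i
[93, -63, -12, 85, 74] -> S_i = Random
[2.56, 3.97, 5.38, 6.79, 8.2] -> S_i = 2.56 + 1.41*i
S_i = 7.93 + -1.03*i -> [7.93, 6.9, 5.87, 4.84, 3.81]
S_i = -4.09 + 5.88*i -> [-4.09, 1.79, 7.67, 13.55, 19.43]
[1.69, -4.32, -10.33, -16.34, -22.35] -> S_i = 1.69 + -6.01*i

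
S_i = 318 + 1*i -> [318, 319, 320, 321, 322]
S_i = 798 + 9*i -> [798, 807, 816, 825, 834]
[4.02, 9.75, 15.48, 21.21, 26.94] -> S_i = 4.02 + 5.73*i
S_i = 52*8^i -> [52, 416, 3328, 26624, 212992]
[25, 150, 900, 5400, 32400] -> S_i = 25*6^i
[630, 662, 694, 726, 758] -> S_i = 630 + 32*i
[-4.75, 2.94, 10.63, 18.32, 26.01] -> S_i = -4.75 + 7.69*i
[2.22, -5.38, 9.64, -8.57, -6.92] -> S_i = Random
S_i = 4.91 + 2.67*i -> [4.91, 7.58, 10.25, 12.92, 15.59]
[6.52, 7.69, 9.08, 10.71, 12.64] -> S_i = 6.52*1.18^i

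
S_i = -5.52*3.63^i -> [-5.52, -20.04, -72.74, -264.03, -958.44]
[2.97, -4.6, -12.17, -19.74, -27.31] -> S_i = 2.97 + -7.57*i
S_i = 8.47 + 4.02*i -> [8.47, 12.49, 16.51, 20.53, 24.55]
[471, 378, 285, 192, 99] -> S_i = 471 + -93*i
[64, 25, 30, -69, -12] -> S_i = Random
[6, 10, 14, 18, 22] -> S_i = 6 + 4*i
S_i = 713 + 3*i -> [713, 716, 719, 722, 725]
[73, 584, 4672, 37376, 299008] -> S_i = 73*8^i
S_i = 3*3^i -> [3, 9, 27, 81, 243]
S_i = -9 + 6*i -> [-9, -3, 3, 9, 15]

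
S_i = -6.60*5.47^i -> [-6.6, -36.1, -197.48, -1080.2, -5908.72]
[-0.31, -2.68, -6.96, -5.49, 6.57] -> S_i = Random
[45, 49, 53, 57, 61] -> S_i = 45 + 4*i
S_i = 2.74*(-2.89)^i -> [2.74, -7.92, 22.88, -66.14, 191.14]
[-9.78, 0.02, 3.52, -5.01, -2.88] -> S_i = Random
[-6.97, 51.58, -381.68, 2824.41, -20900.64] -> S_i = -6.97*(-7.40)^i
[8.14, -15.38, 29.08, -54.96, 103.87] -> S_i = 8.14*(-1.89)^i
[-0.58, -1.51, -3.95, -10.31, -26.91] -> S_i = -0.58*2.61^i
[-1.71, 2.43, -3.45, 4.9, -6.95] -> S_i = -1.71*(-1.42)^i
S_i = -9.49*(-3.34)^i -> [-9.49, 31.7, -105.87, 353.59, -1181.01]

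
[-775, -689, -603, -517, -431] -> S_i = -775 + 86*i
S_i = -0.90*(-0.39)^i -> [-0.9, 0.35, -0.14, 0.05, -0.02]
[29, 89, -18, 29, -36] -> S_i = Random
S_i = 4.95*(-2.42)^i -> [4.95, -11.98, 28.99, -70.15, 169.77]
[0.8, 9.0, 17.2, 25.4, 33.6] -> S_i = 0.80 + 8.20*i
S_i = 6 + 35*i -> [6, 41, 76, 111, 146]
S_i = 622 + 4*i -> [622, 626, 630, 634, 638]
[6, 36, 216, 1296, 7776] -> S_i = 6*6^i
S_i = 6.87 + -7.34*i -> [6.87, -0.47, -7.81, -15.15, -22.49]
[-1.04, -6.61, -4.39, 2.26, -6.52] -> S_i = Random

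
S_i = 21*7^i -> [21, 147, 1029, 7203, 50421]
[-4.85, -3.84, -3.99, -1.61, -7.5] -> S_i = Random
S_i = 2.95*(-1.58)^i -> [2.95, -4.66, 7.36, -11.64, 18.38]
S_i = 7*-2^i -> [7, -14, 28, -56, 112]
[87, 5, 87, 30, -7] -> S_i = Random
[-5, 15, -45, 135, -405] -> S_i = -5*-3^i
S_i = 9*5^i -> [9, 45, 225, 1125, 5625]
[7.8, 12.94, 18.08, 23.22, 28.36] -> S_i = 7.80 + 5.14*i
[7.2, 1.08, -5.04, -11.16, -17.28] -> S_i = 7.20 + -6.12*i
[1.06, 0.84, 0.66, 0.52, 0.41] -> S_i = 1.06*0.79^i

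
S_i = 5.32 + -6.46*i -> [5.32, -1.14, -7.6, -14.06, -20.52]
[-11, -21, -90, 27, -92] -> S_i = Random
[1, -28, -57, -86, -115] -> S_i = 1 + -29*i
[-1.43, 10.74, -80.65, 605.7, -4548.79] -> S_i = -1.43*(-7.51)^i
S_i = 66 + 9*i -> [66, 75, 84, 93, 102]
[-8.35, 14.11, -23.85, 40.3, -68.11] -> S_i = -8.35*(-1.69)^i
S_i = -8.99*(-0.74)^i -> [-8.99, 6.65, -4.92, 3.64, -2.7]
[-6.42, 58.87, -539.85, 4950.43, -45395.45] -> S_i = -6.42*(-9.17)^i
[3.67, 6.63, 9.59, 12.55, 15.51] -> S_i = 3.67 + 2.96*i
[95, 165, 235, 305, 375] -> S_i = 95 + 70*i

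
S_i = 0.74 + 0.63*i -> [0.74, 1.37, 2.0, 2.63, 3.26]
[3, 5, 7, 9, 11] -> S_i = 3 + 2*i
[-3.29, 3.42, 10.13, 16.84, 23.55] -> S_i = -3.29 + 6.71*i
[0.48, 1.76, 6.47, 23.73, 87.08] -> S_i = 0.48*3.67^i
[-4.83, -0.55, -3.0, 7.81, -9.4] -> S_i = Random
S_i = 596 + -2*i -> [596, 594, 592, 590, 588]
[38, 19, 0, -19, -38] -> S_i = 38 + -19*i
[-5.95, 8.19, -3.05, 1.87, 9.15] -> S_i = Random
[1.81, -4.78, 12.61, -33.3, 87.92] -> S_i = 1.81*(-2.64)^i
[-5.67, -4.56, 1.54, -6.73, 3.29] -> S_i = Random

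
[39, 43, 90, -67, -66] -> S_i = Random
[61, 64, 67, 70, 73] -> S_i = 61 + 3*i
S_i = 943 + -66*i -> [943, 877, 811, 745, 679]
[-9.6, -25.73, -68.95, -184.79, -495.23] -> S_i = -9.60*2.68^i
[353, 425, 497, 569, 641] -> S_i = 353 + 72*i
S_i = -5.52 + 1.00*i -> [-5.52, -4.52, -3.52, -2.52, -1.52]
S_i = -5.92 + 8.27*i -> [-5.92, 2.35, 10.62, 18.89, 27.16]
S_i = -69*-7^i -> [-69, 483, -3381, 23667, -165669]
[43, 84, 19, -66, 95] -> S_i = Random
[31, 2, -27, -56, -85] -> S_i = 31 + -29*i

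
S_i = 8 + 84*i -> [8, 92, 176, 260, 344]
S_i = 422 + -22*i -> [422, 400, 378, 356, 334]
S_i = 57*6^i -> [57, 342, 2052, 12312, 73872]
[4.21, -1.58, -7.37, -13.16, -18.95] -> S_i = 4.21 + -5.79*i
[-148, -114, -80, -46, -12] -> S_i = -148 + 34*i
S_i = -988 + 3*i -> [-988, -985, -982, -979, -976]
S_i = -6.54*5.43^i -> [-6.54, -35.51, -192.83, -1047.07, -5685.61]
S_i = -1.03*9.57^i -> [-1.03, -9.86, -94.33, -902.76, -8639.43]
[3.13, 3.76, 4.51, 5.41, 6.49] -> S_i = 3.13*1.20^i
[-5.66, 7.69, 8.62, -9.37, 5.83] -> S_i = Random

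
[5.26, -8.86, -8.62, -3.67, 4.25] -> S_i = Random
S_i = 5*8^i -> [5, 40, 320, 2560, 20480]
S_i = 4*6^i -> [4, 24, 144, 864, 5184]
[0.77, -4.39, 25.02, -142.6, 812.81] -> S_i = 0.77*(-5.70)^i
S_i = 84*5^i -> [84, 420, 2100, 10500, 52500]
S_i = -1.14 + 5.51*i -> [-1.14, 4.37, 9.88, 15.39, 20.9]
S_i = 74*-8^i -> [74, -592, 4736, -37888, 303104]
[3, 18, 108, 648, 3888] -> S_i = 3*6^i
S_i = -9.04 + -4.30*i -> [-9.04, -13.34, -17.64, -21.94, -26.24]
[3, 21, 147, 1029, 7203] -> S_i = 3*7^i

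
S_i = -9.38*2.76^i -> [-9.38, -25.89, -71.45, -197.21, -544.3]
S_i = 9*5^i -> [9, 45, 225, 1125, 5625]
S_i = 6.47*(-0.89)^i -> [6.47, -5.76, 5.12, -4.56, 4.06]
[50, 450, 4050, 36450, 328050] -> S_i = 50*9^i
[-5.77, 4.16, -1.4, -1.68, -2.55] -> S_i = Random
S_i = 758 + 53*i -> [758, 811, 864, 917, 970]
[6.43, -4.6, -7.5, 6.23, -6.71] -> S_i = Random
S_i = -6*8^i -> [-6, -48, -384, -3072, -24576]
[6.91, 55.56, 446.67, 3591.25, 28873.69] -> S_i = 6.91*8.04^i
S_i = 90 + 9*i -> [90, 99, 108, 117, 126]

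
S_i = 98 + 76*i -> [98, 174, 250, 326, 402]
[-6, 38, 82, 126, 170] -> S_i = -6 + 44*i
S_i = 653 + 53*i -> [653, 706, 759, 812, 865]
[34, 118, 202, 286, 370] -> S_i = 34 + 84*i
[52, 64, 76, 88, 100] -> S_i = 52 + 12*i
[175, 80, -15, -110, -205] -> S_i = 175 + -95*i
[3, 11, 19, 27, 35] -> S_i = 3 + 8*i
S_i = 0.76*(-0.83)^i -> [0.76, -0.63, 0.52, -0.43, 0.36]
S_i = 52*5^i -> [52, 260, 1300, 6500, 32500]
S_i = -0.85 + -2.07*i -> [-0.85, -2.92, -4.99, -7.06, -9.13]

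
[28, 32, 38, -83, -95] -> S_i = Random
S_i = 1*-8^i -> [1, -8, 64, -512, 4096]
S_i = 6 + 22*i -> [6, 28, 50, 72, 94]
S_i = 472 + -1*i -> [472, 471, 470, 469, 468]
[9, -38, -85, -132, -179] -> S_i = 9 + -47*i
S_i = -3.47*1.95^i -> [-3.47, -6.77, -13.19, -25.73, -50.17]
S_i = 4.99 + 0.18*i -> [4.99, 5.17, 5.35, 5.53, 5.71]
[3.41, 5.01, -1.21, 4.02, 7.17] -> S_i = Random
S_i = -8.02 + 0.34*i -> [-8.02, -7.68, -7.34, -7.0, -6.66]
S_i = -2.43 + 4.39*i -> [-2.43, 1.96, 6.35, 10.74, 15.13]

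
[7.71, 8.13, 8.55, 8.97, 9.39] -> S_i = 7.71 + 0.42*i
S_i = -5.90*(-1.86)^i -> [-5.9, 10.97, -20.41, 37.97, -70.62]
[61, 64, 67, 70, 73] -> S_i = 61 + 3*i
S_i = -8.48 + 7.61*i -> [-8.48, -0.87, 6.74, 14.35, 21.96]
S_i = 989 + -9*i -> [989, 980, 971, 962, 953]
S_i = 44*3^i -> [44, 132, 396, 1188, 3564]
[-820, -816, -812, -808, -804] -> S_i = -820 + 4*i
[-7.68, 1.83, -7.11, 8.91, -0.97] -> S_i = Random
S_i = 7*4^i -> [7, 28, 112, 448, 1792]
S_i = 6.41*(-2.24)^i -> [6.41, -14.36, 32.16, -72.04, 161.38]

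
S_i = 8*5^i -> [8, 40, 200, 1000, 5000]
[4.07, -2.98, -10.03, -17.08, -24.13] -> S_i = 4.07 + -7.05*i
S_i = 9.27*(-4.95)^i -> [9.27, -45.89, 227.14, -1124.33, 5565.45]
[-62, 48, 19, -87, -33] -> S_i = Random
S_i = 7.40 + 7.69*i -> [7.4, 15.09, 22.78, 30.47, 38.16]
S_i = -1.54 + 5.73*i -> [-1.54, 4.19, 9.92, 15.65, 21.38]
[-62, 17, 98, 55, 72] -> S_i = Random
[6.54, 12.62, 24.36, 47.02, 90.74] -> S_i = 6.54*1.93^i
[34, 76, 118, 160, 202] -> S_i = 34 + 42*i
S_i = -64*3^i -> [-64, -192, -576, -1728, -5184]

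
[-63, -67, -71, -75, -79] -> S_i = -63 + -4*i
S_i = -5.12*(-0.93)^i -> [-5.12, 4.76, -4.43, 4.12, -3.83]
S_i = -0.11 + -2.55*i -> [-0.11, -2.66, -5.21, -7.76, -10.31]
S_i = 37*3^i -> [37, 111, 333, 999, 2997]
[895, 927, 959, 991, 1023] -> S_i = 895 + 32*i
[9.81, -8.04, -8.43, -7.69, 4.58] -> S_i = Random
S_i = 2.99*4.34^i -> [2.99, 12.98, 56.32, 244.42, 1060.79]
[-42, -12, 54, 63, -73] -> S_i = Random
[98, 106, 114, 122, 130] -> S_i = 98 + 8*i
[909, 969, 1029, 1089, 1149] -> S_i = 909 + 60*i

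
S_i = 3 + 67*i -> [3, 70, 137, 204, 271]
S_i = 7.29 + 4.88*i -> [7.29, 12.17, 17.05, 21.93, 26.81]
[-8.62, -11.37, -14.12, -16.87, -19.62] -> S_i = -8.62 + -2.75*i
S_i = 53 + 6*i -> [53, 59, 65, 71, 77]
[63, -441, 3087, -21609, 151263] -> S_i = 63*-7^i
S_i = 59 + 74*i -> [59, 133, 207, 281, 355]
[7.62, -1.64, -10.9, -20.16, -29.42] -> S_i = 7.62 + -9.26*i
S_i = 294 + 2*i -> [294, 296, 298, 300, 302]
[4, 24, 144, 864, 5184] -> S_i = 4*6^i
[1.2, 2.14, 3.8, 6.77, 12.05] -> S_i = 1.20*1.78^i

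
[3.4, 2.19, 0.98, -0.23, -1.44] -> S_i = 3.40 + -1.21*i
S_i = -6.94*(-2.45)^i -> [-6.94, 17.0, -41.66, 102.06, -250.05]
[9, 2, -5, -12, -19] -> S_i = 9 + -7*i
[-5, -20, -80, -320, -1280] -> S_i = -5*4^i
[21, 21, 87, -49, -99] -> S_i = Random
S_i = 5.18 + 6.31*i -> [5.18, 11.49, 17.8, 24.11, 30.42]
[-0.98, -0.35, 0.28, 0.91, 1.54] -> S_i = -0.98 + 0.63*i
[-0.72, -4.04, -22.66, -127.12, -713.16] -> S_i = -0.72*5.61^i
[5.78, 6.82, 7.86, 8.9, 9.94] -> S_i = 5.78 + 1.04*i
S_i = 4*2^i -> [4, 8, 16, 32, 64]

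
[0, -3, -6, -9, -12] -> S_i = 0 + -3*i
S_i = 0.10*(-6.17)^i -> [0.1, -0.62, 3.81, -23.49, 144.92]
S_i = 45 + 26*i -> [45, 71, 97, 123, 149]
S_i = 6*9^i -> [6, 54, 486, 4374, 39366]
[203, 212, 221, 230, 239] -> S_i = 203 + 9*i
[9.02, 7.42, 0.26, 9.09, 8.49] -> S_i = Random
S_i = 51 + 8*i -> [51, 59, 67, 75, 83]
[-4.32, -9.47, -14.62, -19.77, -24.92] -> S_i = -4.32 + -5.15*i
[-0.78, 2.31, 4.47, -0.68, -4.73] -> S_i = Random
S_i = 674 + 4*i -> [674, 678, 682, 686, 690]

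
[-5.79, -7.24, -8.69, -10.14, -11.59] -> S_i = -5.79 + -1.45*i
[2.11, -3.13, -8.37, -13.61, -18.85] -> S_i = 2.11 + -5.24*i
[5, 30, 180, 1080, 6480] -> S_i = 5*6^i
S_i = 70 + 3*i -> [70, 73, 76, 79, 82]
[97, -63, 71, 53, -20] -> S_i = Random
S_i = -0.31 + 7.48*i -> [-0.31, 7.17, 14.65, 22.13, 29.61]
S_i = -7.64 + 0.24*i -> [-7.64, -7.4, -7.16, -6.92, -6.68]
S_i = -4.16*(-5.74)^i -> [-4.16, 23.88, -137.06, 786.74, -4515.86]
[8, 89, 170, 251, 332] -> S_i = 8 + 81*i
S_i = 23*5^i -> [23, 115, 575, 2875, 14375]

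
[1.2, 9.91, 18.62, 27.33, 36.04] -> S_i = 1.20 + 8.71*i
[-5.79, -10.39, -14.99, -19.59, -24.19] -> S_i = -5.79 + -4.60*i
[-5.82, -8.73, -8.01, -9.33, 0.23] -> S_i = Random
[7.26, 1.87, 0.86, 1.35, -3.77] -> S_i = Random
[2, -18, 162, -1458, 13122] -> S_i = 2*-9^i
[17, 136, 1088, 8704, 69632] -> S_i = 17*8^i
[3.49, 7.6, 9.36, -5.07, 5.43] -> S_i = Random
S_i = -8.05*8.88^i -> [-8.05, -71.48, -634.78, -5636.83, -50055.03]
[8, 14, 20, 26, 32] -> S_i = 8 + 6*i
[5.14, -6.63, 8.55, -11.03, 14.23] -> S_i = 5.14*(-1.29)^i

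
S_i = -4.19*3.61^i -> [-4.19, -15.13, -54.6, -197.12, -711.61]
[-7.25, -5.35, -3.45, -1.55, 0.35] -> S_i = -7.25 + 1.90*i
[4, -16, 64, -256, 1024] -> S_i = 4*-4^i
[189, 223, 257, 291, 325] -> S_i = 189 + 34*i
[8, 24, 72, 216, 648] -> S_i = 8*3^i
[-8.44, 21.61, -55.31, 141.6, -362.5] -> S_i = -8.44*(-2.56)^i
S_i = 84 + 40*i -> [84, 124, 164, 204, 244]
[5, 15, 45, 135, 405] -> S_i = 5*3^i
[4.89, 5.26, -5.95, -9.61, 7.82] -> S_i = Random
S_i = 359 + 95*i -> [359, 454, 549, 644, 739]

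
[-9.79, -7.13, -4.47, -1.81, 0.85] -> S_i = -9.79 + 2.66*i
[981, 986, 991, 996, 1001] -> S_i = 981 + 5*i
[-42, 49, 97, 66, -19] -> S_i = Random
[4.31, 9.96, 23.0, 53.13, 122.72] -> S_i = 4.31*2.31^i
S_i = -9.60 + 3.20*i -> [-9.6, -6.4, -3.2, 0.0, 3.2]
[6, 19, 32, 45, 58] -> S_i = 6 + 13*i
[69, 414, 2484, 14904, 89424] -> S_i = 69*6^i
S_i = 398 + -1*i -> [398, 397, 396, 395, 394]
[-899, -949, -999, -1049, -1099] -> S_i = -899 + -50*i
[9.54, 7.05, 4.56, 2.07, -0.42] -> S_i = 9.54 + -2.49*i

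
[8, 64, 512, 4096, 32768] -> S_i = 8*8^i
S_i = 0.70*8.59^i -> [0.7, 6.01, 51.65, 443.69, 3811.28]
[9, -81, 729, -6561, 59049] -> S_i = 9*-9^i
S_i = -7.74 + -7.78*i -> [-7.74, -15.52, -23.3, -31.08, -38.86]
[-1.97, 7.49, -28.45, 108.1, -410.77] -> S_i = -1.97*(-3.80)^i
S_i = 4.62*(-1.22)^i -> [4.62, -5.64, 6.88, -8.39, 10.23]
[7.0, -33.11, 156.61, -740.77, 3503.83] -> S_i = 7.00*(-4.73)^i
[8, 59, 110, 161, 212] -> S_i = 8 + 51*i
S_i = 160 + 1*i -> [160, 161, 162, 163, 164]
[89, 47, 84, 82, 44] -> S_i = Random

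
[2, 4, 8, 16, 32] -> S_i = 2*2^i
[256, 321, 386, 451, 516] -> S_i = 256 + 65*i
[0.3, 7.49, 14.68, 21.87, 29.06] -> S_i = 0.30 + 7.19*i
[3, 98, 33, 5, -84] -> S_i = Random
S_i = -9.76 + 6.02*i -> [-9.76, -3.74, 2.28, 8.3, 14.32]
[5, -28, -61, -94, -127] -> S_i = 5 + -33*i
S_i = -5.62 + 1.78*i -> [-5.62, -3.84, -2.06, -0.28, 1.5]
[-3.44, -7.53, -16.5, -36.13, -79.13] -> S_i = -3.44*2.19^i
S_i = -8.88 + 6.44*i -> [-8.88, -2.44, 4.0, 10.44, 16.88]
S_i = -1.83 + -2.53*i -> [-1.83, -4.36, -6.89, -9.42, -11.95]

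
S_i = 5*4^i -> [5, 20, 80, 320, 1280]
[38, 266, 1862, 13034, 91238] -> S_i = 38*7^i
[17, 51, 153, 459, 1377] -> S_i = 17*3^i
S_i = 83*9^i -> [83, 747, 6723, 60507, 544563]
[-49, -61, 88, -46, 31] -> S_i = Random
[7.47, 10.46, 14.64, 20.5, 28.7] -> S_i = 7.47*1.40^i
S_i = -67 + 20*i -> [-67, -47, -27, -7, 13]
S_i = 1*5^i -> [1, 5, 25, 125, 625]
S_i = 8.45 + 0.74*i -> [8.45, 9.19, 9.93, 10.67, 11.41]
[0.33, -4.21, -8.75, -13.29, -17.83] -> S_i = 0.33 + -4.54*i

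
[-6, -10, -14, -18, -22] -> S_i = -6 + -4*i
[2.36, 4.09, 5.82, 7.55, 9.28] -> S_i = 2.36 + 1.73*i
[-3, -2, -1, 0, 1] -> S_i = -3 + 1*i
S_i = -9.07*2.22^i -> [-9.07, -20.14, -44.7, -99.24, -220.3]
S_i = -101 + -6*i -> [-101, -107, -113, -119, -125]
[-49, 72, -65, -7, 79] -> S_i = Random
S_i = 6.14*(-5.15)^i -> [6.14, -31.62, 162.85, -838.67, 4319.14]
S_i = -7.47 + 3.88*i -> [-7.47, -3.59, 0.29, 4.17, 8.05]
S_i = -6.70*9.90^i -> [-6.7, -66.33, -656.67, -6501.0, -64359.93]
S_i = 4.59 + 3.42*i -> [4.59, 8.01, 11.43, 14.85, 18.27]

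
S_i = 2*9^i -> [2, 18, 162, 1458, 13122]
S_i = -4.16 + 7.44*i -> [-4.16, 3.28, 10.72, 18.16, 25.6]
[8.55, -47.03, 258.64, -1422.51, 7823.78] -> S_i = 8.55*(-5.50)^i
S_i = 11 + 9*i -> [11, 20, 29, 38, 47]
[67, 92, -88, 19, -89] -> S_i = Random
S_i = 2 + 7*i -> [2, 9, 16, 23, 30]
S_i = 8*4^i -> [8, 32, 128, 512, 2048]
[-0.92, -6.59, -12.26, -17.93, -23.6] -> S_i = -0.92 + -5.67*i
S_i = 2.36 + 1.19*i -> [2.36, 3.55, 4.74, 5.93, 7.12]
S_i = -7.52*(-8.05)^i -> [-7.52, 60.54, -487.31, 3922.88, -31579.22]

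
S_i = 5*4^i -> [5, 20, 80, 320, 1280]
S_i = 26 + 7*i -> [26, 33, 40, 47, 54]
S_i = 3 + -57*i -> [3, -54, -111, -168, -225]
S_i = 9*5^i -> [9, 45, 225, 1125, 5625]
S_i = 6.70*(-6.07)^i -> [6.7, -40.67, 246.86, -1498.45, 9095.56]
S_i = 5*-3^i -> [5, -15, 45, -135, 405]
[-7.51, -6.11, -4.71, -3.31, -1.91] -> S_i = -7.51 + 1.40*i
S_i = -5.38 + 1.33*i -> [-5.38, -4.05, -2.72, -1.39, -0.06]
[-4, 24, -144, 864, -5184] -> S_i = -4*-6^i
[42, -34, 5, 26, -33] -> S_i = Random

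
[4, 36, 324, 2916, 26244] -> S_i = 4*9^i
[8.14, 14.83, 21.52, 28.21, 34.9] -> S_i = 8.14 + 6.69*i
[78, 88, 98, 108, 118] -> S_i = 78 + 10*i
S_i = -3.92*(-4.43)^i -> [-3.92, 17.37, -76.93, 340.8, -1509.74]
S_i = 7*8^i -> [7, 56, 448, 3584, 28672]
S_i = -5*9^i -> [-5, -45, -405, -3645, -32805]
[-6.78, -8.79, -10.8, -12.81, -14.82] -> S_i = -6.78 + -2.01*i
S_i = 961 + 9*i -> [961, 970, 979, 988, 997]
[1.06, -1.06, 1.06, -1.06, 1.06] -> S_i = 1.06*(-1.00)^i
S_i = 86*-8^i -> [86, -688, 5504, -44032, 352256]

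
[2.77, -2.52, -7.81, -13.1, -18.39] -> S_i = 2.77 + -5.29*i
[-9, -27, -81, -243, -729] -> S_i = -9*3^i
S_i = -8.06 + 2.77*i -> [-8.06, -5.29, -2.52, 0.25, 3.02]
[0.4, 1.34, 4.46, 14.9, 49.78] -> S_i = 0.40*3.34^i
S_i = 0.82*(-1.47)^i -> [0.82, -1.21, 1.77, -2.6, 3.83]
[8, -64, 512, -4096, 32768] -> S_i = 8*-8^i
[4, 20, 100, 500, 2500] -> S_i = 4*5^i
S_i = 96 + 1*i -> [96, 97, 98, 99, 100]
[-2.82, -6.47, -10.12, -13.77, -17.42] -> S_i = -2.82 + -3.65*i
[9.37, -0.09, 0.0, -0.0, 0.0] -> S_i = 9.37*(-0.01)^i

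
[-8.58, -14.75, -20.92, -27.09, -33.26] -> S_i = -8.58 + -6.17*i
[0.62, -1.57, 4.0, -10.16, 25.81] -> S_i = 0.62*(-2.54)^i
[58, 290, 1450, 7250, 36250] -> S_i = 58*5^i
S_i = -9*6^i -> [-9, -54, -324, -1944, -11664]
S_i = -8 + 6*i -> [-8, -2, 4, 10, 16]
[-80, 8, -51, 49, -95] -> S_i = Random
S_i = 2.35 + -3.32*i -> [2.35, -0.97, -4.29, -7.61, -10.93]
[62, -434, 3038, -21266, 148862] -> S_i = 62*-7^i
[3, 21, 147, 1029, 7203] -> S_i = 3*7^i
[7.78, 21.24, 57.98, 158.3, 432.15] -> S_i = 7.78*2.73^i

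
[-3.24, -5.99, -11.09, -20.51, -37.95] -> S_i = -3.24*1.85^i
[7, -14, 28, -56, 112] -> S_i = 7*-2^i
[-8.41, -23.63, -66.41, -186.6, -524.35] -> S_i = -8.41*2.81^i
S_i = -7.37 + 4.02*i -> [-7.37, -3.35, 0.67, 4.69, 8.71]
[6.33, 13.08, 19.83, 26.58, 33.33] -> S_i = 6.33 + 6.75*i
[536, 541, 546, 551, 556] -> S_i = 536 + 5*i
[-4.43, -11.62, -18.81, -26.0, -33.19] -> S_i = -4.43 + -7.19*i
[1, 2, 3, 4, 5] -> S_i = 1 + 1*i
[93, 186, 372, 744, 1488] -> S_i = 93*2^i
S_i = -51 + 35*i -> [-51, -16, 19, 54, 89]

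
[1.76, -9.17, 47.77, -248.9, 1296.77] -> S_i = 1.76*(-5.21)^i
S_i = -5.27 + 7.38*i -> [-5.27, 2.11, 9.49, 16.87, 24.25]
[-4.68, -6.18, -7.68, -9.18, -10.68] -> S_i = -4.68 + -1.50*i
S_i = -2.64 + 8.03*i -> [-2.64, 5.39, 13.42, 21.45, 29.48]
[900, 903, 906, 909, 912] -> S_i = 900 + 3*i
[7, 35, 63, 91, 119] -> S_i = 7 + 28*i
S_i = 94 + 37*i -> [94, 131, 168, 205, 242]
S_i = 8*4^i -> [8, 32, 128, 512, 2048]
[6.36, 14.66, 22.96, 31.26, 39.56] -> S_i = 6.36 + 8.30*i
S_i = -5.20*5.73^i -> [-5.2, -29.8, -170.73, -978.29, -5605.6]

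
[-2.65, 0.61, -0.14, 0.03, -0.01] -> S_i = -2.65*(-0.23)^i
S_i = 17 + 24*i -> [17, 41, 65, 89, 113]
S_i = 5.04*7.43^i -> [5.04, 37.45, 278.23, 2067.27, 15359.81]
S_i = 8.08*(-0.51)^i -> [8.08, -4.12, 2.1, -1.07, 0.55]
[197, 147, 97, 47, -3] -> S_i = 197 + -50*i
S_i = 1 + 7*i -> [1, 8, 15, 22, 29]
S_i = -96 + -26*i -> [-96, -122, -148, -174, -200]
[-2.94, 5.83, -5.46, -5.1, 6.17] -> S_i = Random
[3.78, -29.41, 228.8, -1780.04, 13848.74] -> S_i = 3.78*(-7.78)^i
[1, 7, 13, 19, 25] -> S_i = 1 + 6*i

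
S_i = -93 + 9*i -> [-93, -84, -75, -66, -57]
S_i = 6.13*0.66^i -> [6.13, 4.05, 2.67, 1.76, 1.16]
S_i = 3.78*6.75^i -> [3.78, 25.51, 172.23, 1162.53, 7847.06]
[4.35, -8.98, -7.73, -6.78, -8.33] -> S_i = Random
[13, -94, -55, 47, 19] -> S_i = Random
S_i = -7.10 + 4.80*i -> [-7.1, -2.3, 2.5, 7.3, 12.1]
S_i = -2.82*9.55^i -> [-2.82, -26.93, -257.19, -2456.17, -23456.47]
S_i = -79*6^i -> [-79, -474, -2844, -17064, -102384]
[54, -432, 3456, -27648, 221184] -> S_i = 54*-8^i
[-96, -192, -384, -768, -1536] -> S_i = -96*2^i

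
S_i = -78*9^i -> [-78, -702, -6318, -56862, -511758]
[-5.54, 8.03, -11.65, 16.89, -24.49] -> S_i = -5.54*(-1.45)^i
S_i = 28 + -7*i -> [28, 21, 14, 7, 0]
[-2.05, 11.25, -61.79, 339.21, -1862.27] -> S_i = -2.05*(-5.49)^i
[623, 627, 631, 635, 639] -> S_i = 623 + 4*i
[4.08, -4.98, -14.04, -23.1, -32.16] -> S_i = 4.08 + -9.06*i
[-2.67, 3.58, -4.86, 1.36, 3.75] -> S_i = Random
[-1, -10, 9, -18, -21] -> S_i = Random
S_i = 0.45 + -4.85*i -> [0.45, -4.4, -9.25, -14.1, -18.95]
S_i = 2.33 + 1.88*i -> [2.33, 4.21, 6.09, 7.97, 9.85]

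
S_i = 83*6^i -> [83, 498, 2988, 17928, 107568]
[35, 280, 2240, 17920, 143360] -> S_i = 35*8^i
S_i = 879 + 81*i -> [879, 960, 1041, 1122, 1203]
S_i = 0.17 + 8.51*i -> [0.17, 8.68, 17.19, 25.7, 34.21]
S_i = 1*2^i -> [1, 2, 4, 8, 16]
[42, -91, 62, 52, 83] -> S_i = Random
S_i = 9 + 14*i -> [9, 23, 37, 51, 65]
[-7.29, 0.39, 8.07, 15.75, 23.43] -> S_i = -7.29 + 7.68*i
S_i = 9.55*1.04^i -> [9.55, 9.93, 10.33, 10.74, 11.17]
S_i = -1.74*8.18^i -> [-1.74, -14.23, -116.43, -952.38, -7790.45]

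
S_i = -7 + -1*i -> [-7, -8, -9, -10, -11]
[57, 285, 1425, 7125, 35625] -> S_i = 57*5^i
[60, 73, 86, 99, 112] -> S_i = 60 + 13*i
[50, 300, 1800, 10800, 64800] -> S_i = 50*6^i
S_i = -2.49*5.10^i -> [-2.49, -12.7, -64.76, -330.3, -1684.54]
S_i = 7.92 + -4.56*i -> [7.92, 3.36, -1.2, -5.76, -10.32]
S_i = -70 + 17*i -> [-70, -53, -36, -19, -2]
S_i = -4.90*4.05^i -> [-4.9, -19.84, -80.37, -325.51, -1318.31]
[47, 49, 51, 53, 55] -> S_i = 47 + 2*i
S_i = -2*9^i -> [-2, -18, -162, -1458, -13122]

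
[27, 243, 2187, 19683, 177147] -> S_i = 27*9^i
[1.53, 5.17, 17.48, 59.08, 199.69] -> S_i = 1.53*3.38^i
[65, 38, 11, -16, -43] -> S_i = 65 + -27*i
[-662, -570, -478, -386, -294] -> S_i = -662 + 92*i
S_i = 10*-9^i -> [10, -90, 810, -7290, 65610]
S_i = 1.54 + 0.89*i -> [1.54, 2.43, 3.32, 4.21, 5.1]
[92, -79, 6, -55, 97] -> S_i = Random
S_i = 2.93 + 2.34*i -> [2.93, 5.27, 7.61, 9.95, 12.29]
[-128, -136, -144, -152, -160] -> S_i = -128 + -8*i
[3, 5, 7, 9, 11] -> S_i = 3 + 2*i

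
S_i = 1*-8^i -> [1, -8, 64, -512, 4096]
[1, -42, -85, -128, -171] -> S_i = 1 + -43*i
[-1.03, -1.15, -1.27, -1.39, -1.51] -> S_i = -1.03 + -0.12*i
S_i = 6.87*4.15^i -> [6.87, 28.51, 118.32, 491.02, 2037.74]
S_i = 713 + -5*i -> [713, 708, 703, 698, 693]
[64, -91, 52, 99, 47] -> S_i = Random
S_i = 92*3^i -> [92, 276, 828, 2484, 7452]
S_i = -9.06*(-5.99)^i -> [-9.06, 54.27, -325.07, 1947.19, -11663.68]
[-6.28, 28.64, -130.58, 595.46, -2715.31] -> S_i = -6.28*(-4.56)^i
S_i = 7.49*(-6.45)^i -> [7.49, -48.31, 311.6, -2009.84, 12963.45]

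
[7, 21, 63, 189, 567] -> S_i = 7*3^i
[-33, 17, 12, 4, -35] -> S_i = Random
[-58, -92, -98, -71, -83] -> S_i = Random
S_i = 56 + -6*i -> [56, 50, 44, 38, 32]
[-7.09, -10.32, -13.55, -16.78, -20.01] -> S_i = -7.09 + -3.23*i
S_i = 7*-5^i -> [7, -35, 175, -875, 4375]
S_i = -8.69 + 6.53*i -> [-8.69, -2.16, 4.37, 10.9, 17.43]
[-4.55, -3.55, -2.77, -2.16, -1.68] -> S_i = -4.55*0.78^i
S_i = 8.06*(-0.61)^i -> [8.06, -4.92, 3.0, -1.83, 1.12]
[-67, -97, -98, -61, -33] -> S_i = Random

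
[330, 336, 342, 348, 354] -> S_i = 330 + 6*i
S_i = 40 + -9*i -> [40, 31, 22, 13, 4]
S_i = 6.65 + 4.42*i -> [6.65, 11.07, 15.49, 19.91, 24.33]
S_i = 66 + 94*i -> [66, 160, 254, 348, 442]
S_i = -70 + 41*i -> [-70, -29, 12, 53, 94]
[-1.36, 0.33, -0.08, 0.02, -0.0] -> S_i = -1.36*(-0.24)^i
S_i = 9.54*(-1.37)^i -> [9.54, -13.07, 17.91, -24.53, 33.61]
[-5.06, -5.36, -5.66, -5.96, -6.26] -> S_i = -5.06 + -0.30*i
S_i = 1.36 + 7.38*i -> [1.36, 8.74, 16.12, 23.5, 30.88]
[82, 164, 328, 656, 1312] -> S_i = 82*2^i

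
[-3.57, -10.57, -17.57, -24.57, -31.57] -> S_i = -3.57 + -7.00*i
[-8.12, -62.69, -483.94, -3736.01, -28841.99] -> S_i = -8.12*7.72^i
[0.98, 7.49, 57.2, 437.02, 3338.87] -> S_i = 0.98*7.64^i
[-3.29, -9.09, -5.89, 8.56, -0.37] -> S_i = Random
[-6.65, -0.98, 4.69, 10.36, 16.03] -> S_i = -6.65 + 5.67*i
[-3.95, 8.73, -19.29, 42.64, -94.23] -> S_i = -3.95*(-2.21)^i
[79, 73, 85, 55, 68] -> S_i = Random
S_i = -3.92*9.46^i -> [-3.92, -37.08, -350.81, -3318.63, -31394.29]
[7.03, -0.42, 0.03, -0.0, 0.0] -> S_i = 7.03*(-0.06)^i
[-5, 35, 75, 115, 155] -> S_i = -5 + 40*i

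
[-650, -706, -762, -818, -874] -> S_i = -650 + -56*i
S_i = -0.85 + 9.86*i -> [-0.85, 9.01, 18.87, 28.73, 38.59]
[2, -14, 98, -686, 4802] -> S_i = 2*-7^i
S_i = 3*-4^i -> [3, -12, 48, -192, 768]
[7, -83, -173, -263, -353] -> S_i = 7 + -90*i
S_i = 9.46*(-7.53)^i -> [9.46, -71.23, 536.39, -4039.02, 30413.82]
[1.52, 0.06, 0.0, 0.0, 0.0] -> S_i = 1.52*0.04^i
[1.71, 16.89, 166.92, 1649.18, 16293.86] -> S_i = 1.71*9.88^i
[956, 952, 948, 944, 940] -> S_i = 956 + -4*i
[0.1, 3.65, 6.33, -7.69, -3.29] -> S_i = Random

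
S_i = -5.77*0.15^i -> [-5.77, -0.87, -0.13, -0.02, -0.0]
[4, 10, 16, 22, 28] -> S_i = 4 + 6*i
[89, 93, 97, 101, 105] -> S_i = 89 + 4*i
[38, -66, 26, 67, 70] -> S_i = Random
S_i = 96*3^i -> [96, 288, 864, 2592, 7776]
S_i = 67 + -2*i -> [67, 65, 63, 61, 59]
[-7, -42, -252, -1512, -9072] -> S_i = -7*6^i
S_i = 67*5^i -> [67, 335, 1675, 8375, 41875]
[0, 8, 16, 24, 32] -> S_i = 0 + 8*i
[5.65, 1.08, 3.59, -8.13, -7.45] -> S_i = Random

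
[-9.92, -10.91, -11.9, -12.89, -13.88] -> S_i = -9.92 + -0.99*i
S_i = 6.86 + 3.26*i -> [6.86, 10.12, 13.38, 16.64, 19.9]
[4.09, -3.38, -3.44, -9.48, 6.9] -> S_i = Random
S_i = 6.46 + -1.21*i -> [6.46, 5.25, 4.04, 2.83, 1.62]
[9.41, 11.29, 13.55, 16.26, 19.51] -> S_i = 9.41*1.20^i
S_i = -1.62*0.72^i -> [-1.62, -1.17, -0.84, -0.6, -0.44]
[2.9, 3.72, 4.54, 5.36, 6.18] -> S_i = 2.90 + 0.82*i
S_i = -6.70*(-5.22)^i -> [-6.7, 34.97, -182.56, 952.99, -4974.58]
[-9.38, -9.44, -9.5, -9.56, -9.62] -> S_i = -9.38 + -0.06*i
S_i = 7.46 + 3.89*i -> [7.46, 11.35, 15.24, 19.13, 23.02]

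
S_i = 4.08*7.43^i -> [4.08, 30.31, 225.24, 1673.5, 12434.13]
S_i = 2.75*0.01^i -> [2.75, 0.03, 0.0, 0.0, 0.0]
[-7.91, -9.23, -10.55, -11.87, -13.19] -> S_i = -7.91 + -1.32*i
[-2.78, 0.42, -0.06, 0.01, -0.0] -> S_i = -2.78*(-0.15)^i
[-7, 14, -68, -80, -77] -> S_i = Random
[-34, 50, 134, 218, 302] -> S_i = -34 + 84*i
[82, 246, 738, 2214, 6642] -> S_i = 82*3^i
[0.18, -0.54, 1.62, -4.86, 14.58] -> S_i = 0.18*(-3.00)^i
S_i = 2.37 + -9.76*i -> [2.37, -7.39, -17.15, -26.91, -36.67]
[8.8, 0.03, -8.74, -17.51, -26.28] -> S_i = 8.80 + -8.77*i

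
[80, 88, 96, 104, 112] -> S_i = 80 + 8*i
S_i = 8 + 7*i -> [8, 15, 22, 29, 36]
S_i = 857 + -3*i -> [857, 854, 851, 848, 845]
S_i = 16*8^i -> [16, 128, 1024, 8192, 65536]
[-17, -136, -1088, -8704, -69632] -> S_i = -17*8^i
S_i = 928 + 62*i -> [928, 990, 1052, 1114, 1176]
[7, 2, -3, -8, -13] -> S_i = 7 + -5*i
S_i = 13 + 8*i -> [13, 21, 29, 37, 45]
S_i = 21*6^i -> [21, 126, 756, 4536, 27216]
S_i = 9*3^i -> [9, 27, 81, 243, 729]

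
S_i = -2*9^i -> [-2, -18, -162, -1458, -13122]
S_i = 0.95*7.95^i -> [0.95, 7.55, 60.04, 477.34, 3794.83]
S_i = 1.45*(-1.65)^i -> [1.45, -2.39, 3.95, -6.51, 10.75]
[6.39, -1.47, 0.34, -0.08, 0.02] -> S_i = 6.39*(-0.23)^i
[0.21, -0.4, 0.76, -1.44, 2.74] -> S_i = 0.21*(-1.90)^i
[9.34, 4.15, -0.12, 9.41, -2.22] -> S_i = Random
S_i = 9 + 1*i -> [9, 10, 11, 12, 13]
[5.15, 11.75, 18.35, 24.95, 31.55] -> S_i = 5.15 + 6.60*i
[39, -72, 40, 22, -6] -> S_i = Random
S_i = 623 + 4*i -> [623, 627, 631, 635, 639]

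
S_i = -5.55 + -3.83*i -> [-5.55, -9.38, -13.21, -17.04, -20.87]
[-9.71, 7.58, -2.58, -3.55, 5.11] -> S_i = Random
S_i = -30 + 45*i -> [-30, 15, 60, 105, 150]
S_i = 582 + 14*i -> [582, 596, 610, 624, 638]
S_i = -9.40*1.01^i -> [-9.4, -9.49, -9.59, -9.68, -9.78]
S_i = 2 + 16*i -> [2, 18, 34, 50, 66]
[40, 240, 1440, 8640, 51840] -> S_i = 40*6^i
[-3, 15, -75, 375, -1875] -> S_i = -3*-5^i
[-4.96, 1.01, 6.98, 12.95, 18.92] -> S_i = -4.96 + 5.97*i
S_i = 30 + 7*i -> [30, 37, 44, 51, 58]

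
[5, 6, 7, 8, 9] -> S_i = 5 + 1*i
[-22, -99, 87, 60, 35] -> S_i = Random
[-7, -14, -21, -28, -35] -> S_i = -7 + -7*i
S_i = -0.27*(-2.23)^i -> [-0.27, 0.6, -1.34, 2.99, -6.68]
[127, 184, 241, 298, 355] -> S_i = 127 + 57*i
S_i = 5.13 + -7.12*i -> [5.13, -1.99, -9.11, -16.23, -23.35]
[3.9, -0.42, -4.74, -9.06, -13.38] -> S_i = 3.90 + -4.32*i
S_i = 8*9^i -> [8, 72, 648, 5832, 52488]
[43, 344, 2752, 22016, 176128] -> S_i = 43*8^i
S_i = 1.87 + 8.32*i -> [1.87, 10.19, 18.51, 26.83, 35.15]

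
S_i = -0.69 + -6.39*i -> [-0.69, -7.08, -13.47, -19.86, -26.25]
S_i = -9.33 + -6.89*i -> [-9.33, -16.22, -23.11, -30.0, -36.89]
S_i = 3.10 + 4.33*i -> [3.1, 7.43, 11.76, 16.09, 20.42]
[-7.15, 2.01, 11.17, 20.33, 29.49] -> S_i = -7.15 + 9.16*i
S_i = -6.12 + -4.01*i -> [-6.12, -10.13, -14.14, -18.15, -22.16]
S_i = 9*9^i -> [9, 81, 729, 6561, 59049]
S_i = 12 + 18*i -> [12, 30, 48, 66, 84]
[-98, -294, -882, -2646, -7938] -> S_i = -98*3^i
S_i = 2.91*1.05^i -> [2.91, 3.06, 3.21, 3.37, 3.54]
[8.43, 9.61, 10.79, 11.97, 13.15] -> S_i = 8.43 + 1.18*i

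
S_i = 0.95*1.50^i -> [0.95, 1.42, 2.14, 3.21, 4.81]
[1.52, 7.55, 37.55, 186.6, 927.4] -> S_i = 1.52*4.97^i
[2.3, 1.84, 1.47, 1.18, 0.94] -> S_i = 2.30*0.80^i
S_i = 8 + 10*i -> [8, 18, 28, 38, 48]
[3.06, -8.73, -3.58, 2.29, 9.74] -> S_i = Random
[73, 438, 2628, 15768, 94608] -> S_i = 73*6^i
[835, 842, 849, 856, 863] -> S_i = 835 + 7*i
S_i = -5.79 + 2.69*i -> [-5.79, -3.1, -0.41, 2.28, 4.97]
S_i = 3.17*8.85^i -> [3.17, 28.05, 248.28, 2197.3, 19446.09]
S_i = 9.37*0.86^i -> [9.37, 8.06, 6.93, 5.96, 5.13]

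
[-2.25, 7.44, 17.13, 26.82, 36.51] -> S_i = -2.25 + 9.69*i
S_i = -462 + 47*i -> [-462, -415, -368, -321, -274]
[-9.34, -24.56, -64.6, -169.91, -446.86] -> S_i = -9.34*2.63^i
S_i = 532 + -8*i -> [532, 524, 516, 508, 500]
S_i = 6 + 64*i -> [6, 70, 134, 198, 262]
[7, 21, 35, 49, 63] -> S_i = 7 + 14*i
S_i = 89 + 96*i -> [89, 185, 281, 377, 473]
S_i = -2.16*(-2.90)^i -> [-2.16, 6.26, -18.17, 52.68, -152.77]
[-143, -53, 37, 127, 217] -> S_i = -143 + 90*i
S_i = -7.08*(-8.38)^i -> [-7.08, 59.33, -497.19, 4166.44, -34914.78]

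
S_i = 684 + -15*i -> [684, 669, 654, 639, 624]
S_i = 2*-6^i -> [2, -12, 72, -432, 2592]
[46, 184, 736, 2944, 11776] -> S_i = 46*4^i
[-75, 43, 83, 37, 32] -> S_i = Random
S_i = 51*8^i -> [51, 408, 3264, 26112, 208896]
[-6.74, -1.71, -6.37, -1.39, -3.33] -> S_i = Random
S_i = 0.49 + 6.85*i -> [0.49, 7.34, 14.19, 21.04, 27.89]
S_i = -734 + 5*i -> [-734, -729, -724, -719, -714]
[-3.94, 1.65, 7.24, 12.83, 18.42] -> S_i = -3.94 + 5.59*i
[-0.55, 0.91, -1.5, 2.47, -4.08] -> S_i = -0.55*(-1.65)^i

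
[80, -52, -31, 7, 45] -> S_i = Random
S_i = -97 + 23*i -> [-97, -74, -51, -28, -5]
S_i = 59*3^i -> [59, 177, 531, 1593, 4779]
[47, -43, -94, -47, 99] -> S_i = Random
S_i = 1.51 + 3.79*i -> [1.51, 5.3, 9.09, 12.88, 16.67]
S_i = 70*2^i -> [70, 140, 280, 560, 1120]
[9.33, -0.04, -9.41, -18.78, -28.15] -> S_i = 9.33 + -9.37*i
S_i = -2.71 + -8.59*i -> [-2.71, -11.3, -19.89, -28.48, -37.07]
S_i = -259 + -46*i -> [-259, -305, -351, -397, -443]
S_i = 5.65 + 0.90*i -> [5.65, 6.55, 7.45, 8.35, 9.25]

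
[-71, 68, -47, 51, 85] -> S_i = Random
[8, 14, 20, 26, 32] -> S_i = 8 + 6*i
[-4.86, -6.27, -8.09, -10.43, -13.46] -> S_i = -4.86*1.29^i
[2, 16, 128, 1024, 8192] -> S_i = 2*8^i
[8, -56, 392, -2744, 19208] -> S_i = 8*-7^i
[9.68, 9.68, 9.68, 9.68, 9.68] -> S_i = 9.68*1.00^i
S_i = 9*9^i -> [9, 81, 729, 6561, 59049]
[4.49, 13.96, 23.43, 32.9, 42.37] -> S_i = 4.49 + 9.47*i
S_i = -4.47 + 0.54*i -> [-4.47, -3.93, -3.39, -2.85, -2.31]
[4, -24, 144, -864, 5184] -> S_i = 4*-6^i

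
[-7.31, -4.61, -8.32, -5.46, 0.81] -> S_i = Random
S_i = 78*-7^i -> [78, -546, 3822, -26754, 187278]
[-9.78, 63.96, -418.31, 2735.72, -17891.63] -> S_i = -9.78*(-6.54)^i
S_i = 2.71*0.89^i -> [2.71, 2.41, 2.15, 1.91, 1.7]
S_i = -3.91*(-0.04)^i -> [-3.91, 0.16, -0.01, 0.0, -0.0]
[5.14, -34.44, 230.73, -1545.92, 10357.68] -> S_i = 5.14*(-6.70)^i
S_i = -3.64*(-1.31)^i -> [-3.64, 4.77, -6.25, 8.18, -10.72]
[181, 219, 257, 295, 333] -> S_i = 181 + 38*i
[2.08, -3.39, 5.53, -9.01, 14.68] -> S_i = 2.08*(-1.63)^i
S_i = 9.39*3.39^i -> [9.39, 31.83, 107.91, 365.82, 1240.12]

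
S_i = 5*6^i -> [5, 30, 180, 1080, 6480]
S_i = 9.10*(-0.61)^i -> [9.1, -5.55, 3.39, -2.07, 1.26]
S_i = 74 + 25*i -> [74, 99, 124, 149, 174]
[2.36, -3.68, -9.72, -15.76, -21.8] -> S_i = 2.36 + -6.04*i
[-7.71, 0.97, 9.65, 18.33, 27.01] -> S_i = -7.71 + 8.68*i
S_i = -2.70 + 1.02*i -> [-2.7, -1.68, -0.66, 0.36, 1.38]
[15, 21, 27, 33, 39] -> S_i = 15 + 6*i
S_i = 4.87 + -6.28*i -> [4.87, -1.41, -7.69, -13.97, -20.25]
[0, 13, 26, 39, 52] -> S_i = 0 + 13*i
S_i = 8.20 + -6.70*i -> [8.2, 1.5, -5.2, -11.9, -18.6]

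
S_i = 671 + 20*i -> [671, 691, 711, 731, 751]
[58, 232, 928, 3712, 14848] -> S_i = 58*4^i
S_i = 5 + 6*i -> [5, 11, 17, 23, 29]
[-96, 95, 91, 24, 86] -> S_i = Random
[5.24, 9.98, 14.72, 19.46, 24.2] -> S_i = 5.24 + 4.74*i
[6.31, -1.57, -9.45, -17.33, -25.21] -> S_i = 6.31 + -7.88*i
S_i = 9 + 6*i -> [9, 15, 21, 27, 33]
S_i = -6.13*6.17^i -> [-6.13, -37.82, -233.36, -1439.85, -8883.85]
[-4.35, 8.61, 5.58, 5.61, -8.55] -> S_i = Random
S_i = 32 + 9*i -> [32, 41, 50, 59, 68]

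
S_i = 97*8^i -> [97, 776, 6208, 49664, 397312]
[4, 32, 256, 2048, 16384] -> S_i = 4*8^i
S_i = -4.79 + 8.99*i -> [-4.79, 4.2, 13.19, 22.18, 31.17]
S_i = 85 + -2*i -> [85, 83, 81, 79, 77]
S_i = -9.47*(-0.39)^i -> [-9.47, 3.69, -1.44, 0.56, -0.22]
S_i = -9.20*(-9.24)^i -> [-9.2, 85.01, -785.47, 7257.78, -67061.88]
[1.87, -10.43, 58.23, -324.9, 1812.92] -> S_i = 1.87*(-5.58)^i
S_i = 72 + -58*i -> [72, 14, -44, -102, -160]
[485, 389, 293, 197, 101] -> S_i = 485 + -96*i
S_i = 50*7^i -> [50, 350, 2450, 17150, 120050]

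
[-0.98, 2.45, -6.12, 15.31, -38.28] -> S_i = -0.98*(-2.50)^i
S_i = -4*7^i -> [-4, -28, -196, -1372, -9604]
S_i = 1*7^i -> [1, 7, 49, 343, 2401]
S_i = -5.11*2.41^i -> [-5.11, -12.32, -29.68, -71.53, -172.38]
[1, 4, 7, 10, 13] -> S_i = 1 + 3*i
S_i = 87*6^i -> [87, 522, 3132, 18792, 112752]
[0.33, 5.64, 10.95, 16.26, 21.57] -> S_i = 0.33 + 5.31*i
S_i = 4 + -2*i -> [4, 2, 0, -2, -4]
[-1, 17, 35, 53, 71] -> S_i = -1 + 18*i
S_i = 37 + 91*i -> [37, 128, 219, 310, 401]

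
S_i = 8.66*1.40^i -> [8.66, 12.12, 16.97, 23.76, 33.27]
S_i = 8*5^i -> [8, 40, 200, 1000, 5000]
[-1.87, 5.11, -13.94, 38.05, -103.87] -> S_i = -1.87*(-2.73)^i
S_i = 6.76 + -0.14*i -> [6.76, 6.62, 6.48, 6.34, 6.2]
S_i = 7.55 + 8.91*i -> [7.55, 16.46, 25.37, 34.28, 43.19]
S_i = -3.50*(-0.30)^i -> [-3.5, 1.05, -0.32, 0.09, -0.03]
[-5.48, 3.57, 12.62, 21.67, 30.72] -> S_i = -5.48 + 9.05*i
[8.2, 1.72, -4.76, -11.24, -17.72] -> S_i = 8.20 + -6.48*i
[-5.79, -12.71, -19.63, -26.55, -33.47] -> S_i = -5.79 + -6.92*i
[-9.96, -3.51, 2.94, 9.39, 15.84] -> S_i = -9.96 + 6.45*i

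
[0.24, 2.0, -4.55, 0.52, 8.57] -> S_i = Random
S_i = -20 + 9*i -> [-20, -11, -2, 7, 16]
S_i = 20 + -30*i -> [20, -10, -40, -70, -100]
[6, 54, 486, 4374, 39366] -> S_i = 6*9^i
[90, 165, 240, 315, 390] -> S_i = 90 + 75*i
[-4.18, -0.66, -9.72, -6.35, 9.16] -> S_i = Random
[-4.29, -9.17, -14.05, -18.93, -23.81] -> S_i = -4.29 + -4.88*i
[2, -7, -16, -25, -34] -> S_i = 2 + -9*i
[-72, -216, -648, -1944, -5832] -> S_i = -72*3^i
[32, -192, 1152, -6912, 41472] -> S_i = 32*-6^i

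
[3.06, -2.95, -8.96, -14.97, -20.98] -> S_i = 3.06 + -6.01*i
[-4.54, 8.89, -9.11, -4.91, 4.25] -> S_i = Random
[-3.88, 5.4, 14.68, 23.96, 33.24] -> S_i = -3.88 + 9.28*i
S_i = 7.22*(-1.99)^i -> [7.22, -14.37, 28.59, -56.9, 113.23]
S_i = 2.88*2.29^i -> [2.88, 6.6, 15.1, 34.59, 79.2]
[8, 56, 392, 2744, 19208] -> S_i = 8*7^i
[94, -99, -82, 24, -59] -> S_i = Random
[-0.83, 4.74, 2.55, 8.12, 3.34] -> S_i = Random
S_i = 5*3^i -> [5, 15, 45, 135, 405]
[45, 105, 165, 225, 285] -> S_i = 45 + 60*i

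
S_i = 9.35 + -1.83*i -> [9.35, 7.52, 5.69, 3.86, 2.03]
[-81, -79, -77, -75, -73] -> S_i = -81 + 2*i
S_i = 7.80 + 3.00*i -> [7.8, 10.8, 13.8, 16.8, 19.8]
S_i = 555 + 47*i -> [555, 602, 649, 696, 743]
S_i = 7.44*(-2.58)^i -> [7.44, -19.2, 49.52, -127.77, 329.65]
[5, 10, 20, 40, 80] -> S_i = 5*2^i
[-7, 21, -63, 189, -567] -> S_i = -7*-3^i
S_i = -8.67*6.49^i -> [-8.67, -56.27, -365.18, -2370.03, -15381.47]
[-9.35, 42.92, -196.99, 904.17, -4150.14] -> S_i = -9.35*(-4.59)^i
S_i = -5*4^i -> [-5, -20, -80, -320, -1280]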